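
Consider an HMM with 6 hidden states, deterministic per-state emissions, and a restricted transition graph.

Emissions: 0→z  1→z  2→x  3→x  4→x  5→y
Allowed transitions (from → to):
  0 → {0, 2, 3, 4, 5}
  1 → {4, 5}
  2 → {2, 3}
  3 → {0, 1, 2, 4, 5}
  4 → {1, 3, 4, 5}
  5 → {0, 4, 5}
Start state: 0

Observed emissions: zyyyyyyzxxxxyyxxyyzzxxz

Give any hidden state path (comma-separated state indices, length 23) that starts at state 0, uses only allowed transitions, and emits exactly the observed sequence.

0,5,5,5,5,5,5,0,2,2,2,3,5,5,4,4,5,5,0,0,4,4,1

  [0] z  {0,1}  => 0  start
  [1] y  {5}  => 5  0->5 ok
  [2] y  {5}  => 5  5->5 ok
  [3] y  {5}  => 5  5->5 ok
  [4] y  {5}  => 5  5->5 ok
  [5] y  {5}  => 5  5->5 ok
  [6] y  {5}  => 5  5->5 ok
  [7] z  {0,1}  => 0  5->0 ok
  [8] x  {2,3,4}  => 2  0->2 ok
  [9] x  {2,3,4}  => 2  2->2 ok
  [10] x  {2,3,4}  => 2  2->2 ok
  [11] x  {2,3,4}  => 3  2->3 ok
  [12] y  {5}  => 5  3->5 ok
  [13] y  {5}  => 5  5->5 ok
  [14] x  {2,3,4}  => 4  5->4 ok
  [15] x  {2,3,4}  => 4  4->4 ok
  [16] y  {5}  => 5  4->5 ok
  [17] y  {5}  => 5  5->5 ok
  [18] z  {0,1}  => 0  5->0 ok
  [19] z  {0,1}  => 0  0->0 ok
  [20] x  {2,3,4}  => 4  0->4 ok
  [21] x  {2,3,4}  => 4  4->4 ok
  [22] z  {0,1}  => 1  4->1 ok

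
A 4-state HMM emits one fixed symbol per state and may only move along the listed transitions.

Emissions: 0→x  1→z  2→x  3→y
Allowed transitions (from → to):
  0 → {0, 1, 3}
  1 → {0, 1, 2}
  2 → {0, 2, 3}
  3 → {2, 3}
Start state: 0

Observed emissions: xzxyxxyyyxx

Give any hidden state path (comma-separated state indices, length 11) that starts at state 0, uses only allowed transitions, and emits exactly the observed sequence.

0,1,0,3,2,0,3,3,3,2,0

  0: obs=x cand={0,2} pick 0 [start]
  1: obs=z cand={1} pick 1 [0->1 ok]
  2: obs=x cand={0,2} pick 0 [1->0 ok]
  3: obs=y cand={3} pick 3 [0->3 ok]
  4: obs=x cand={0,2} pick 2 [3->2 ok]
  5: obs=x cand={0,2} pick 0 [2->0 ok]
  6: obs=y cand={3} pick 3 [0->3 ok]
  7: obs=y cand={3} pick 3 [3->3 ok]
  8: obs=y cand={3} pick 3 [3->3 ok]
  9: obs=x cand={0,2} pick 2 [3->2 ok]
  10: obs=x cand={0,2} pick 0 [2->0 ok]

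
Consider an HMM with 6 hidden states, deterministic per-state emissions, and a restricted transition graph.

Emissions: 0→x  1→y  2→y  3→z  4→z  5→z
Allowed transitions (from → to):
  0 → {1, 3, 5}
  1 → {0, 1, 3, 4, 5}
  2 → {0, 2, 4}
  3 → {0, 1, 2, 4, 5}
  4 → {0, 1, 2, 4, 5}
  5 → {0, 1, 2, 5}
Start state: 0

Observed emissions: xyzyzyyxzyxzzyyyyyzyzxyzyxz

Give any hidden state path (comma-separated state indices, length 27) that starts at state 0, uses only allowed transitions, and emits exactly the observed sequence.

  pos 0: x in {0}, choose 0; start
  pos 1: y in {1,2}, choose 1; 0->1 ok
  pos 2: z in {3,4,5}, choose 5; 1->5 ok
  pos 3: y in {1,2}, choose 1; 5->1 ok
  pos 4: z in {3,4,5}, choose 5; 1->5 ok
  pos 5: y in {1,2}, choose 2; 5->2 ok
  pos 6: y in {1,2}, choose 2; 2->2 ok
  pos 7: x in {0}, choose 0; 2->0 ok
  pos 8: z in {3,4,5}, choose 5; 0->5 ok
  pos 9: y in {1,2}, choose 2; 5->2 ok
  pos 10: x in {0}, choose 0; 2->0 ok
  pos 11: z in {3,4,5}, choose 5; 0->5 ok
  pos 12: z in {3,4,5}, choose 5; 5->5 ok
  pos 13: y in {1,2}, choose 2; 5->2 ok
  pos 14: y in {1,2}, choose 2; 2->2 ok
  pos 15: y in {1,2}, choose 2; 2->2 ok
  pos 16: y in {1,2}, choose 2; 2->2 ok
  pos 17: y in {1,2}, choose 2; 2->2 ok
  pos 18: z in {3,4,5}, choose 4; 2->4 ok
  pos 19: y in {1,2}, choose 1; 4->1 ok
  pos 20: z in {3,4,5}, choose 5; 1->5 ok
  pos 21: x in {0}, choose 0; 5->0 ok
  pos 22: y in {1,2}, choose 1; 0->1 ok
  pos 23: z in {3,4,5}, choose 5; 1->5 ok
  pos 24: y in {1,2}, choose 1; 5->1 ok
  pos 25: x in {0}, choose 0; 1->0 ok
  pos 26: z in {3,4,5}, choose 3; 0->3 ok

0,1,5,1,5,2,2,0,5,2,0,5,5,2,2,2,2,2,4,1,5,0,1,5,1,0,3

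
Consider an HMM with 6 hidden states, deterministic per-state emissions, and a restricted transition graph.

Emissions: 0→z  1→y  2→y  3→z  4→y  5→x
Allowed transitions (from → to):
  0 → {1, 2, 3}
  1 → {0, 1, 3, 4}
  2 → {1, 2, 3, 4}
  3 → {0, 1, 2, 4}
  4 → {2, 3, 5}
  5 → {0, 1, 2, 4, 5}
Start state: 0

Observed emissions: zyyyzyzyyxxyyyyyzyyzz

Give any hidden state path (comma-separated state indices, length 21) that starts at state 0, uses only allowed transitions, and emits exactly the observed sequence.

0,2,1,1,0,1,0,2,4,5,5,2,2,2,2,2,3,4,2,3,0

  [0] z  {0,3}  => 0  start
  [1] y  {1,2,4}  => 2  0->2 ok
  [2] y  {1,2,4}  => 1  2->1 ok
  [3] y  {1,2,4}  => 1  1->1 ok
  [4] z  {0,3}  => 0  1->0 ok
  [5] y  {1,2,4}  => 1  0->1 ok
  [6] z  {0,3}  => 0  1->0 ok
  [7] y  {1,2,4}  => 2  0->2 ok
  [8] y  {1,2,4}  => 4  2->4 ok
  [9] x  {5}  => 5  4->5 ok
  [10] x  {5}  => 5  5->5 ok
  [11] y  {1,2,4}  => 2  5->2 ok
  [12] y  {1,2,4}  => 2  2->2 ok
  [13] y  {1,2,4}  => 2  2->2 ok
  [14] y  {1,2,4}  => 2  2->2 ok
  [15] y  {1,2,4}  => 2  2->2 ok
  [16] z  {0,3}  => 3  2->3 ok
  [17] y  {1,2,4}  => 4  3->4 ok
  [18] y  {1,2,4}  => 2  4->2 ok
  [19] z  {0,3}  => 3  2->3 ok
  [20] z  {0,3}  => 0  3->0 ok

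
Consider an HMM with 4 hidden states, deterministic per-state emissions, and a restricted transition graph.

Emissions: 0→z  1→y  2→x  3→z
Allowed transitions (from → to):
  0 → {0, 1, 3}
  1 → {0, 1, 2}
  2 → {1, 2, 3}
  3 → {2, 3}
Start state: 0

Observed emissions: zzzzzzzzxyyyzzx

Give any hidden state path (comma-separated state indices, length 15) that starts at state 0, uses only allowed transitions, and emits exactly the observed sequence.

0,0,0,0,3,3,3,3,2,1,1,1,0,3,2

  t0 'z' -> {0,3}, take 0 (start)
  t1 'z' -> {0,3}, take 0 (0->0 ok)
  t2 'z' -> {0,3}, take 0 (0->0 ok)
  t3 'z' -> {0,3}, take 0 (0->0 ok)
  t4 'z' -> {0,3}, take 3 (0->3 ok)
  t5 'z' -> {0,3}, take 3 (3->3 ok)
  t6 'z' -> {0,3}, take 3 (3->3 ok)
  t7 'z' -> {0,3}, take 3 (3->3 ok)
  t8 'x' -> {2}, take 2 (3->2 ok)
  t9 'y' -> {1}, take 1 (2->1 ok)
  t10 'y' -> {1}, take 1 (1->1 ok)
  t11 'y' -> {1}, take 1 (1->1 ok)
  t12 'z' -> {0,3}, take 0 (1->0 ok)
  t13 'z' -> {0,3}, take 3 (0->3 ok)
  t14 'x' -> {2}, take 2 (3->2 ok)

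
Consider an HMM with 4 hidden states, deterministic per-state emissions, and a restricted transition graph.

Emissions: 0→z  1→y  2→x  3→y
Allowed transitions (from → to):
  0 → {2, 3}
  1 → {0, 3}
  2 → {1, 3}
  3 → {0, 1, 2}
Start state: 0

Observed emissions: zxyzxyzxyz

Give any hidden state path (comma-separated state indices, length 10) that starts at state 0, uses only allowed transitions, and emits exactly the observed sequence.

  t0 'z' -> {0}, take 0 (start)
  t1 'x' -> {2}, take 2 (0->2 ok)
  t2 'y' -> {1,3}, take 1 (2->1 ok)
  t3 'z' -> {0}, take 0 (1->0 ok)
  t4 'x' -> {2}, take 2 (0->2 ok)
  t5 'y' -> {1,3}, take 3 (2->3 ok)
  t6 'z' -> {0}, take 0 (3->0 ok)
  t7 'x' -> {2}, take 2 (0->2 ok)
  t8 'y' -> {1,3}, take 1 (2->1 ok)
  t9 'z' -> {0}, take 0 (1->0 ok)

0,2,1,0,2,3,0,2,1,0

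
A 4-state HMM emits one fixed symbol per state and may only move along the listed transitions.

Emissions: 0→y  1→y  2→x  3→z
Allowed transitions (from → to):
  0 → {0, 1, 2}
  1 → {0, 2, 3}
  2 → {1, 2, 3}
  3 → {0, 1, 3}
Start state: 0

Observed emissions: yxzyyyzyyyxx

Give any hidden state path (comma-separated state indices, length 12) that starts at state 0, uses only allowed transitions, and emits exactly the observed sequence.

  [0] y  {0,1}  => 0  start
  [1] x  {2}  => 2  0->2 ok
  [2] z  {3}  => 3  2->3 ok
  [3] y  {0,1}  => 1  3->1 ok
  [4] y  {0,1}  => 0  1->0 ok
  [5] y  {0,1}  => 1  0->1 ok
  [6] z  {3}  => 3  1->3 ok
  [7] y  {0,1}  => 0  3->0 ok
  [8] y  {0,1}  => 0  0->0 ok
  [9] y  {0,1}  => 1  0->1 ok
  [10] x  {2}  => 2  1->2 ok
  [11] x  {2}  => 2  2->2 ok

0,2,3,1,0,1,3,0,0,1,2,2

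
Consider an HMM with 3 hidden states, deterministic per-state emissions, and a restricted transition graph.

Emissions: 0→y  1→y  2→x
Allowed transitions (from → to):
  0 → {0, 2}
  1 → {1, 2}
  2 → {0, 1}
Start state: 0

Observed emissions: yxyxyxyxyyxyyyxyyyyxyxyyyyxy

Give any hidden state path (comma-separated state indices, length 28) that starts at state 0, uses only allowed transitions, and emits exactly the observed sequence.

  [0] y  {0,1}  => 0  start
  [1] x  {2}  => 2  0->2 ok
  [2] y  {0,1}  => 1  2->1 ok
  [3] x  {2}  => 2  1->2 ok
  [4] y  {0,1}  => 0  2->0 ok
  [5] x  {2}  => 2  0->2 ok
  [6] y  {0,1}  => 1  2->1 ok
  [7] x  {2}  => 2  1->2 ok
  [8] y  {0,1}  => 1  2->1 ok
  [9] y  {0,1}  => 1  1->1 ok
  [10] x  {2}  => 2  1->2 ok
  [11] y  {0,1}  => 0  2->0 ok
  [12] y  {0,1}  => 0  0->0 ok
  [13] y  {0,1}  => 0  0->0 ok
  [14] x  {2}  => 2  0->2 ok
  [15] y  {0,1}  => 0  2->0 ok
  [16] y  {0,1}  => 0  0->0 ok
  [17] y  {0,1}  => 0  0->0 ok
  [18] y  {0,1}  => 0  0->0 ok
  [19] x  {2}  => 2  0->2 ok
  [20] y  {0,1}  => 1  2->1 ok
  [21] x  {2}  => 2  1->2 ok
  [22] y  {0,1}  => 1  2->1 ok
  [23] y  {0,1}  => 1  1->1 ok
  [24] y  {0,1}  => 1  1->1 ok
  [25] y  {0,1}  => 1  1->1 ok
  [26] x  {2}  => 2  1->2 ok
  [27] y  {0,1}  => 1  2->1 ok

0,2,1,2,0,2,1,2,1,1,2,0,0,0,2,0,0,0,0,2,1,2,1,1,1,1,2,1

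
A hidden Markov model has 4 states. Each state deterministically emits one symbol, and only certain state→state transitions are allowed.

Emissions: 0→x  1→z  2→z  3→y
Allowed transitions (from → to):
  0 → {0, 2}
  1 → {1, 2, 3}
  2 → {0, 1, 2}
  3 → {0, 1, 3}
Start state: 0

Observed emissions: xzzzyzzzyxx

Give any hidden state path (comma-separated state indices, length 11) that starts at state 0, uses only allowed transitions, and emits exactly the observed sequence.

  [0] x  {0}  => 0  start
  [1] z  {1,2}  => 2  0->2 ok
  [2] z  {1,2}  => 2  2->2 ok
  [3] z  {1,2}  => 1  2->1 ok
  [4] y  {3}  => 3  1->3 ok
  [5] z  {1,2}  => 1  3->1 ok
  [6] z  {1,2}  => 2  1->2 ok
  [7] z  {1,2}  => 1  2->1 ok
  [8] y  {3}  => 3  1->3 ok
  [9] x  {0}  => 0  3->0 ok
  [10] x  {0}  => 0  0->0 ok

0,2,2,1,3,1,2,1,3,0,0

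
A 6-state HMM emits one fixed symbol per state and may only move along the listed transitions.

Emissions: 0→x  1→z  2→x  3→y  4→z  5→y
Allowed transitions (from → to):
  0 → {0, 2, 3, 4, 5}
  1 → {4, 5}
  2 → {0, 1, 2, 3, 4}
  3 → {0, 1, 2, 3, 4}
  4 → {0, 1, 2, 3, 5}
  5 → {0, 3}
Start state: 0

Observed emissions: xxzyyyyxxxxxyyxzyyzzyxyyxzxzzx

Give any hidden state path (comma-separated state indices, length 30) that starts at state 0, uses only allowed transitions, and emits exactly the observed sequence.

  pos 0: x in {0,2}, choose 0; start
  pos 1: x in {0,2}, choose 2; 0->2 ok
  pos 2: z in {1,4}, choose 1; 2->1 ok
  pos 3: y in {3,5}, choose 5; 1->5 ok
  pos 4: y in {3,5}, choose 3; 5->3 ok
  pos 5: y in {3,5}, choose 3; 3->3 ok
  pos 6: y in {3,5}, choose 3; 3->3 ok
  pos 7: x in {0,2}, choose 2; 3->2 ok
  pos 8: x in {0,2}, choose 2; 2->2 ok
  pos 9: x in {0,2}, choose 2; 2->2 ok
  pos 10: x in {0,2}, choose 2; 2->2 ok
  pos 11: x in {0,2}, choose 2; 2->2 ok
  pos 12: y in {3,5}, choose 3; 2->3 ok
  pos 13: y in {3,5}, choose 3; 3->3 ok
  pos 14: x in {0,2}, choose 2; 3->2 ok
  pos 15: z in {1,4}, choose 4; 2->4 ok
  pos 16: y in {3,5}, choose 3; 4->3 ok
  pos 17: y in {3,5}, choose 3; 3->3 ok
  pos 18: z in {1,4}, choose 4; 3->4 ok
  pos 19: z in {1,4}, choose 1; 4->1 ok
  pos 20: y in {3,5}, choose 5; 1->5 ok
  pos 21: x in {0,2}, choose 0; 5->0 ok
  pos 22: y in {3,5}, choose 5; 0->5 ok
  pos 23: y in {3,5}, choose 3; 5->3 ok
  pos 24: x in {0,2}, choose 0; 3->0 ok
  pos 25: z in {1,4}, choose 4; 0->4 ok
  pos 26: x in {0,2}, choose 2; 4->2 ok
  pos 27: z in {1,4}, choose 1; 2->1 ok
  pos 28: z in {1,4}, choose 4; 1->4 ok
  pos 29: x in {0,2}, choose 0; 4->0 ok

0,2,1,5,3,3,3,2,2,2,2,2,3,3,2,4,3,3,4,1,5,0,5,3,0,4,2,1,4,0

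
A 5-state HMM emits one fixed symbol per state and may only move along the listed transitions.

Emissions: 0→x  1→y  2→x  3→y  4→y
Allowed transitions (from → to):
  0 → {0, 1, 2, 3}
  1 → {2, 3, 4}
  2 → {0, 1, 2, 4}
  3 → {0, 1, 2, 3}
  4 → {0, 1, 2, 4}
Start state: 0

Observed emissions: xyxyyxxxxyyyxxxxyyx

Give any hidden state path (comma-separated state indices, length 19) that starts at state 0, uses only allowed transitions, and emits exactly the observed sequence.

  t0 'x' -> {0,2}, take 0 (start)
  t1 'y' -> {1,3,4}, take 3 (0->3 ok)
  t2 'x' -> {0,2}, take 0 (3->0 ok)
  t3 'y' -> {1,3,4}, take 1 (0->1 ok)
  t4 'y' -> {1,3,4}, take 3 (1->3 ok)
  t5 'x' -> {0,2}, take 0 (3->0 ok)
  t6 'x' -> {0,2}, take 0 (0->0 ok)
  t7 'x' -> {0,2}, take 2 (0->2 ok)
  t8 'x' -> {0,2}, take 2 (2->2 ok)
  t9 'y' -> {1,3,4}, take 4 (2->4 ok)
  t10 'y' -> {1,3,4}, take 1 (4->1 ok)
  t11 'y' -> {1,3,4}, take 4 (1->4 ok)
  t12 'x' -> {0,2}, take 2 (4->2 ok)
  t13 'x' -> {0,2}, take 2 (2->2 ok)
  t14 'x' -> {0,2}, take 2 (2->2 ok)
  t15 'x' -> {0,2}, take 0 (2->0 ok)
  t16 'y' -> {1,3,4}, take 1 (0->1 ok)
  t17 'y' -> {1,3,4}, take 4 (1->4 ok)
  t18 'x' -> {0,2}, take 0 (4->0 ok)

0,3,0,1,3,0,0,2,2,4,1,4,2,2,2,0,1,4,0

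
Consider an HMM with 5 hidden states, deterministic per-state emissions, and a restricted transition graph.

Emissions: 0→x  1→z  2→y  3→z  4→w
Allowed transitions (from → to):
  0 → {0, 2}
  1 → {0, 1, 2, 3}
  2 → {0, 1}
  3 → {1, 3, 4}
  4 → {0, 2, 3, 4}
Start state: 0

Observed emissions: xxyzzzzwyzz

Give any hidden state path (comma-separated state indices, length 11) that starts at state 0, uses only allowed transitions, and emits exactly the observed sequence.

0,0,2,1,3,3,3,4,2,1,1

  pos 0: x in {0}, choose 0; start
  pos 1: x in {0}, choose 0; 0->0 ok
  pos 2: y in {2}, choose 2; 0->2 ok
  pos 3: z in {1,3}, choose 1; 2->1 ok
  pos 4: z in {1,3}, choose 3; 1->3 ok
  pos 5: z in {1,3}, choose 3; 3->3 ok
  pos 6: z in {1,3}, choose 3; 3->3 ok
  pos 7: w in {4}, choose 4; 3->4 ok
  pos 8: y in {2}, choose 2; 4->2 ok
  pos 9: z in {1,3}, choose 1; 2->1 ok
  pos 10: z in {1,3}, choose 1; 1->1 ok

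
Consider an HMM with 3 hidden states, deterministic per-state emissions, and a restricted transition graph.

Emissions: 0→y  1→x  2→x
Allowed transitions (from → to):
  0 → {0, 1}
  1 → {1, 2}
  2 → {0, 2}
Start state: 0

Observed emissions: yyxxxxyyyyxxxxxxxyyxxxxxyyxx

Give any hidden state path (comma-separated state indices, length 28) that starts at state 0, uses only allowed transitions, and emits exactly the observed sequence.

  t0 'y' -> {0}, take 0 (start)
  t1 'y' -> {0}, take 0 (0->0 ok)
  t2 'x' -> {1,2}, take 1 (0->1 ok)
  t3 'x' -> {1,2}, take 1 (1->1 ok)
  t4 'x' -> {1,2}, take 2 (1->2 ok)
  t5 'x' -> {1,2}, take 2 (2->2 ok)
  t6 'y' -> {0}, take 0 (2->0 ok)
  t7 'y' -> {0}, take 0 (0->0 ok)
  t8 'y' -> {0}, take 0 (0->0 ok)
  t9 'y' -> {0}, take 0 (0->0 ok)
  t10 'x' -> {1,2}, take 1 (0->1 ok)
  t11 'x' -> {1,2}, take 1 (1->1 ok)
  t12 'x' -> {1,2}, take 1 (1->1 ok)
  t13 'x' -> {1,2}, take 1 (1->1 ok)
  t14 'x' -> {1,2}, take 1 (1->1 ok)
  t15 'x' -> {1,2}, take 2 (1->2 ok)
  t16 'x' -> {1,2}, take 2 (2->2 ok)
  t17 'y' -> {0}, take 0 (2->0 ok)
  t18 'y' -> {0}, take 0 (0->0 ok)
  t19 'x' -> {1,2}, take 1 (0->1 ok)
  t20 'x' -> {1,2}, take 1 (1->1 ok)
  t21 'x' -> {1,2}, take 1 (1->1 ok)
  t22 'x' -> {1,2}, take 2 (1->2 ok)
  t23 'x' -> {1,2}, take 2 (2->2 ok)
  t24 'y' -> {0}, take 0 (2->0 ok)
  t25 'y' -> {0}, take 0 (0->0 ok)
  t26 'x' -> {1,2}, take 1 (0->1 ok)
  t27 'x' -> {1,2}, take 2 (1->2 ok)

0,0,1,1,2,2,0,0,0,0,1,1,1,1,1,2,2,0,0,1,1,1,2,2,0,0,1,2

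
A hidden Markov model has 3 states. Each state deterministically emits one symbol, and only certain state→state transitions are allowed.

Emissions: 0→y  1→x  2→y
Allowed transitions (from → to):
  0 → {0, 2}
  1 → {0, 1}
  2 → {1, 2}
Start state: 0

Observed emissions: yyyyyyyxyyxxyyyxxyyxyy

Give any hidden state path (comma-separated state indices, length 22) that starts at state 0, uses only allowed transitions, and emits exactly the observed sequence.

  0: obs=y cand={0,2} pick 0 [start]
  1: obs=y cand={0,2} pick 0 [0->0 ok]
  2: obs=y cand={0,2} pick 0 [0->0 ok]
  3: obs=y cand={0,2} pick 0 [0->0 ok]
  4: obs=y cand={0,2} pick 2 [0->2 ok]
  5: obs=y cand={0,2} pick 2 [2->2 ok]
  6: obs=y cand={0,2} pick 2 [2->2 ok]
  7: obs=x cand={1} pick 1 [2->1 ok]
  8: obs=y cand={0,2} pick 0 [1->0 ok]
  9: obs=y cand={0,2} pick 2 [0->2 ok]
  10: obs=x cand={1} pick 1 [2->1 ok]
  11: obs=x cand={1} pick 1 [1->1 ok]
  12: obs=y cand={0,2} pick 0 [1->0 ok]
  13: obs=y cand={0,2} pick 2 [0->2 ok]
  14: obs=y cand={0,2} pick 2 [2->2 ok]
  15: obs=x cand={1} pick 1 [2->1 ok]
  16: obs=x cand={1} pick 1 [1->1 ok]
  17: obs=y cand={0,2} pick 0 [1->0 ok]
  18: obs=y cand={0,2} pick 2 [0->2 ok]
  19: obs=x cand={1} pick 1 [2->1 ok]
  20: obs=y cand={0,2} pick 0 [1->0 ok]
  21: obs=y cand={0,2} pick 2 [0->2 ok]

0,0,0,0,2,2,2,1,0,2,1,1,0,2,2,1,1,0,2,1,0,2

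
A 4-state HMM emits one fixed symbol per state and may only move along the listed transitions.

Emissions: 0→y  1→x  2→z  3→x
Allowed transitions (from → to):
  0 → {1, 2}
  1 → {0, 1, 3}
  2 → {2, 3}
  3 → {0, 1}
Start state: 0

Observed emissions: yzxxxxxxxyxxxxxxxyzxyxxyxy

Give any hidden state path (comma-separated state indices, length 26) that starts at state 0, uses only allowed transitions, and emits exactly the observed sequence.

0,2,3,1,1,3,1,3,1,0,1,3,1,1,1,1,1,0,2,3,0,1,3,0,1,0

  pos 0: y in {0}, choose 0; start
  pos 1: z in {2}, choose 2; 0->2 ok
  pos 2: x in {1,3}, choose 3; 2->3 ok
  pos 3: x in {1,3}, choose 1; 3->1 ok
  pos 4: x in {1,3}, choose 1; 1->1 ok
  pos 5: x in {1,3}, choose 3; 1->3 ok
  pos 6: x in {1,3}, choose 1; 3->1 ok
  pos 7: x in {1,3}, choose 3; 1->3 ok
  pos 8: x in {1,3}, choose 1; 3->1 ok
  pos 9: y in {0}, choose 0; 1->0 ok
  pos 10: x in {1,3}, choose 1; 0->1 ok
  pos 11: x in {1,3}, choose 3; 1->3 ok
  pos 12: x in {1,3}, choose 1; 3->1 ok
  pos 13: x in {1,3}, choose 1; 1->1 ok
  pos 14: x in {1,3}, choose 1; 1->1 ok
  pos 15: x in {1,3}, choose 1; 1->1 ok
  pos 16: x in {1,3}, choose 1; 1->1 ok
  pos 17: y in {0}, choose 0; 1->0 ok
  pos 18: z in {2}, choose 2; 0->2 ok
  pos 19: x in {1,3}, choose 3; 2->3 ok
  pos 20: y in {0}, choose 0; 3->0 ok
  pos 21: x in {1,3}, choose 1; 0->1 ok
  pos 22: x in {1,3}, choose 3; 1->3 ok
  pos 23: y in {0}, choose 0; 3->0 ok
  pos 24: x in {1,3}, choose 1; 0->1 ok
  pos 25: y in {0}, choose 0; 1->0 ok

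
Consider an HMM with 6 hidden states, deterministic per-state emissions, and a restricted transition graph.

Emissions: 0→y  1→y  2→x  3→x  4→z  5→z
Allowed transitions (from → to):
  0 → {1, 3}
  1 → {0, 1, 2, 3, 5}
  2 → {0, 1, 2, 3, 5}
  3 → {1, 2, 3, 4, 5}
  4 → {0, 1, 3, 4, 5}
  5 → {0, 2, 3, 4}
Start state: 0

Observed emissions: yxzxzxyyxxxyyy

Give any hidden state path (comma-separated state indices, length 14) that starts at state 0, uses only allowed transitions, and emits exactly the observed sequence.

  [0] y  {0,1}  => 0  start
  [1] x  {2,3}  => 3  0->3 ok
  [2] z  {4,5}  => 5  3->5 ok
  [3] x  {2,3}  => 2  5->2 ok
  [4] z  {4,5}  => 5  2->5 ok
  [5] x  {2,3}  => 2  5->2 ok
  [6] y  {0,1}  => 0  2->0 ok
  [7] y  {0,1}  => 1  0->1 ok
  [8] x  {2,3}  => 3  1->3 ok
  [9] x  {2,3}  => 2  3->2 ok
  [10] x  {2,3}  => 2  2->2 ok
  [11] y  {0,1}  => 1  2->1 ok
  [12] y  {0,1}  => 0  1->0 ok
  [13] y  {0,1}  => 1  0->1 ok

0,3,5,2,5,2,0,1,3,2,2,1,0,1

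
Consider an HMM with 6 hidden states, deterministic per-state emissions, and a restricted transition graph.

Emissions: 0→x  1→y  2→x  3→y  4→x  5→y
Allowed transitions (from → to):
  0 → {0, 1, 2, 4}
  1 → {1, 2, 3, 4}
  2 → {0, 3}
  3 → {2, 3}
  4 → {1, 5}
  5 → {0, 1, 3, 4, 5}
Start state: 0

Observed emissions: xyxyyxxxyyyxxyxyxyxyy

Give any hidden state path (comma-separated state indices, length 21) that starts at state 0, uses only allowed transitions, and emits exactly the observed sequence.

  t0 'x' -> {0,2,4}, take 0 (start)
  t1 'y' -> {1,3,5}, take 1 (0->1 ok)
  t2 'x' -> {0,2,4}, take 4 (1->4 ok)
  t3 'y' -> {1,3,5}, take 5 (4->5 ok)
  t4 'y' -> {1,3,5}, take 3 (5->3 ok)
  t5 'x' -> {0,2,4}, take 2 (3->2 ok)
  t6 'x' -> {0,2,4}, take 0 (2->0 ok)
  t7 'x' -> {0,2,4}, take 4 (0->4 ok)
  t8 'y' -> {1,3,5}, take 5 (4->5 ok)
  t9 'y' -> {1,3,5}, take 1 (5->1 ok)
  t10 'y' -> {1,3,5}, take 3 (1->3 ok)
  t11 'x' -> {0,2,4}, take 2 (3->2 ok)
  t12 'x' -> {0,2,4}, take 0 (2->0 ok)
  t13 'y' -> {1,3,5}, take 1 (0->1 ok)
  t14 'x' -> {0,2,4}, take 4 (1->4 ok)
  t15 'y' -> {1,3,5}, take 5 (4->5 ok)
  t16 'x' -> {0,2,4}, take 4 (5->4 ok)
  t17 'y' -> {1,3,5}, take 5 (4->5 ok)
  t18 'x' -> {0,2,4}, take 4 (5->4 ok)
  t19 'y' -> {1,3,5}, take 1 (4->1 ok)
  t20 'y' -> {1,3,5}, take 1 (1->1 ok)

0,1,4,5,3,2,0,4,5,1,3,2,0,1,4,5,4,5,4,1,1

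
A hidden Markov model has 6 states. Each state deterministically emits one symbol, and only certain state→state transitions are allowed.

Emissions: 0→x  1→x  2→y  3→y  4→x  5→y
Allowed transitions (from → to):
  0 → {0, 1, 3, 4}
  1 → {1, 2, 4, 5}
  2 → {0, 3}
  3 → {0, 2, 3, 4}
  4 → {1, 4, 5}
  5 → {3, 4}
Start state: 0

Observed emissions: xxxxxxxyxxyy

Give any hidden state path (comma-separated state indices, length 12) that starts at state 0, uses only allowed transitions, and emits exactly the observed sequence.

0,0,4,4,4,1,1,2,0,4,5,3

  0: obs=x cand={0,1,4} pick 0 [start]
  1: obs=x cand={0,1,4} pick 0 [0->0 ok]
  2: obs=x cand={0,1,4} pick 4 [0->4 ok]
  3: obs=x cand={0,1,4} pick 4 [4->4 ok]
  4: obs=x cand={0,1,4} pick 4 [4->4 ok]
  5: obs=x cand={0,1,4} pick 1 [4->1 ok]
  6: obs=x cand={0,1,4} pick 1 [1->1 ok]
  7: obs=y cand={2,3,5} pick 2 [1->2 ok]
  8: obs=x cand={0,1,4} pick 0 [2->0 ok]
  9: obs=x cand={0,1,4} pick 4 [0->4 ok]
  10: obs=y cand={2,3,5} pick 5 [4->5 ok]
  11: obs=y cand={2,3,5} pick 3 [5->3 ok]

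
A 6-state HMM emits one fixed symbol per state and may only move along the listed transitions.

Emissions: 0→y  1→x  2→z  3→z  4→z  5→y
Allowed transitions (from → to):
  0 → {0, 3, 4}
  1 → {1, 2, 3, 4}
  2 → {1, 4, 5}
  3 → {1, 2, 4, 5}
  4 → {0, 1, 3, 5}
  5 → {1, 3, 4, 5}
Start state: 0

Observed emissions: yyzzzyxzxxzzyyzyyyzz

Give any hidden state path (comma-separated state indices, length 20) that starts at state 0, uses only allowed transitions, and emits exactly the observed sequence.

0,0,3,4,3,5,1,2,1,1,2,4,0,0,3,5,5,5,3,4

  [0] y  {0,5}  => 0  start
  [1] y  {0,5}  => 0  0->0 ok
  [2] z  {2,3,4}  => 3  0->3 ok
  [3] z  {2,3,4}  => 4  3->4 ok
  [4] z  {2,3,4}  => 3  4->3 ok
  [5] y  {0,5}  => 5  3->5 ok
  [6] x  {1}  => 1  5->1 ok
  [7] z  {2,3,4}  => 2  1->2 ok
  [8] x  {1}  => 1  2->1 ok
  [9] x  {1}  => 1  1->1 ok
  [10] z  {2,3,4}  => 2  1->2 ok
  [11] z  {2,3,4}  => 4  2->4 ok
  [12] y  {0,5}  => 0  4->0 ok
  [13] y  {0,5}  => 0  0->0 ok
  [14] z  {2,3,4}  => 3  0->3 ok
  [15] y  {0,5}  => 5  3->5 ok
  [16] y  {0,5}  => 5  5->5 ok
  [17] y  {0,5}  => 5  5->5 ok
  [18] z  {2,3,4}  => 3  5->3 ok
  [19] z  {2,3,4}  => 4  3->4 ok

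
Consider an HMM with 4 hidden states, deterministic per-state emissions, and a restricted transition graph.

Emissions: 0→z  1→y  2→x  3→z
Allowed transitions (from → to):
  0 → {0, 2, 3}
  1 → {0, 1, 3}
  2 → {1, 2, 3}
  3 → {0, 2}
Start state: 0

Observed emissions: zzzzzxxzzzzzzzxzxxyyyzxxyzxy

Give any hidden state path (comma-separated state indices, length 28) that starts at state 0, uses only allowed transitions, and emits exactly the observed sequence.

  t0 'z' -> {0,3}, take 0 (start)
  t1 'z' -> {0,3}, take 3 (0->3 ok)
  t2 'z' -> {0,3}, take 0 (3->0 ok)
  t3 'z' -> {0,3}, take 0 (0->0 ok)
  t4 'z' -> {0,3}, take 0 (0->0 ok)
  t5 'x' -> {2}, take 2 (0->2 ok)
  t6 'x' -> {2}, take 2 (2->2 ok)
  t7 'z' -> {0,3}, take 3 (2->3 ok)
  t8 'z' -> {0,3}, take 0 (3->0 ok)
  t9 'z' -> {0,3}, take 0 (0->0 ok)
  t10 'z' -> {0,3}, take 0 (0->0 ok)
  t11 'z' -> {0,3}, take 3 (0->3 ok)
  t12 'z' -> {0,3}, take 0 (3->0 ok)
  t13 'z' -> {0,3}, take 0 (0->0 ok)
  t14 'x' -> {2}, take 2 (0->2 ok)
  t15 'z' -> {0,3}, take 3 (2->3 ok)
  t16 'x' -> {2}, take 2 (3->2 ok)
  t17 'x' -> {2}, take 2 (2->2 ok)
  t18 'y' -> {1}, take 1 (2->1 ok)
  t19 'y' -> {1}, take 1 (1->1 ok)
  t20 'y' -> {1}, take 1 (1->1 ok)
  t21 'z' -> {0,3}, take 0 (1->0 ok)
  t22 'x' -> {2}, take 2 (0->2 ok)
  t23 'x' -> {2}, take 2 (2->2 ok)
  t24 'y' -> {1}, take 1 (2->1 ok)
  t25 'z' -> {0,3}, take 3 (1->3 ok)
  t26 'x' -> {2}, take 2 (3->2 ok)
  t27 'y' -> {1}, take 1 (2->1 ok)

0,3,0,0,0,2,2,3,0,0,0,3,0,0,2,3,2,2,1,1,1,0,2,2,1,3,2,1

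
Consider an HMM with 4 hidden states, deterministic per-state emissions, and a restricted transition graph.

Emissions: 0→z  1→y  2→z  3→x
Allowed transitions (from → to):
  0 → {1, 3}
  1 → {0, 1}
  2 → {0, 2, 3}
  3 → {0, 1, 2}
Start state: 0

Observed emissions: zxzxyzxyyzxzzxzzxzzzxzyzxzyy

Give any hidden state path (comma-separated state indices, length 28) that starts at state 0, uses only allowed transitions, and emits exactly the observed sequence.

0,3,0,3,1,0,3,1,1,0,3,2,2,3,2,2,3,2,2,0,3,0,1,0,3,0,1,1

  0: obs=z cand={0,2} pick 0 [start]
  1: obs=x cand={3} pick 3 [0->3 ok]
  2: obs=z cand={0,2} pick 0 [3->0 ok]
  3: obs=x cand={3} pick 3 [0->3 ok]
  4: obs=y cand={1} pick 1 [3->1 ok]
  5: obs=z cand={0,2} pick 0 [1->0 ok]
  6: obs=x cand={3} pick 3 [0->3 ok]
  7: obs=y cand={1} pick 1 [3->1 ok]
  8: obs=y cand={1} pick 1 [1->1 ok]
  9: obs=z cand={0,2} pick 0 [1->0 ok]
  10: obs=x cand={3} pick 3 [0->3 ok]
  11: obs=z cand={0,2} pick 2 [3->2 ok]
  12: obs=z cand={0,2} pick 2 [2->2 ok]
  13: obs=x cand={3} pick 3 [2->3 ok]
  14: obs=z cand={0,2} pick 2 [3->2 ok]
  15: obs=z cand={0,2} pick 2 [2->2 ok]
  16: obs=x cand={3} pick 3 [2->3 ok]
  17: obs=z cand={0,2} pick 2 [3->2 ok]
  18: obs=z cand={0,2} pick 2 [2->2 ok]
  19: obs=z cand={0,2} pick 0 [2->0 ok]
  20: obs=x cand={3} pick 3 [0->3 ok]
  21: obs=z cand={0,2} pick 0 [3->0 ok]
  22: obs=y cand={1} pick 1 [0->1 ok]
  23: obs=z cand={0,2} pick 0 [1->0 ok]
  24: obs=x cand={3} pick 3 [0->3 ok]
  25: obs=z cand={0,2} pick 0 [3->0 ok]
  26: obs=y cand={1} pick 1 [0->1 ok]
  27: obs=y cand={1} pick 1 [1->1 ok]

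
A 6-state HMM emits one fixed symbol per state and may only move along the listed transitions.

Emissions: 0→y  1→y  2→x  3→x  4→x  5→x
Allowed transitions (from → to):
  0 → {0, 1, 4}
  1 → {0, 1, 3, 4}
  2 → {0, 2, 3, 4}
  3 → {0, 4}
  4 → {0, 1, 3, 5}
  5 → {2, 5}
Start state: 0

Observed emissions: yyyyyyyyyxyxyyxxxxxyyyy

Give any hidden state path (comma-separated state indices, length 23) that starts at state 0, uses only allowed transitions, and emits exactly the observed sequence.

0,1,1,1,1,0,1,0,0,4,1,4,1,0,4,5,5,2,4,0,0,1,0

  pos 0: y in {0,1}, choose 0; start
  pos 1: y in {0,1}, choose 1; 0->1 ok
  pos 2: y in {0,1}, choose 1; 1->1 ok
  pos 3: y in {0,1}, choose 1; 1->1 ok
  pos 4: y in {0,1}, choose 1; 1->1 ok
  pos 5: y in {0,1}, choose 0; 1->0 ok
  pos 6: y in {0,1}, choose 1; 0->1 ok
  pos 7: y in {0,1}, choose 0; 1->0 ok
  pos 8: y in {0,1}, choose 0; 0->0 ok
  pos 9: x in {2,3,4,5}, choose 4; 0->4 ok
  pos 10: y in {0,1}, choose 1; 4->1 ok
  pos 11: x in {2,3,4,5}, choose 4; 1->4 ok
  pos 12: y in {0,1}, choose 1; 4->1 ok
  pos 13: y in {0,1}, choose 0; 1->0 ok
  pos 14: x in {2,3,4,5}, choose 4; 0->4 ok
  pos 15: x in {2,3,4,5}, choose 5; 4->5 ok
  pos 16: x in {2,3,4,5}, choose 5; 5->5 ok
  pos 17: x in {2,3,4,5}, choose 2; 5->2 ok
  pos 18: x in {2,3,4,5}, choose 4; 2->4 ok
  pos 19: y in {0,1}, choose 0; 4->0 ok
  pos 20: y in {0,1}, choose 0; 0->0 ok
  pos 21: y in {0,1}, choose 1; 0->1 ok
  pos 22: y in {0,1}, choose 0; 1->0 ok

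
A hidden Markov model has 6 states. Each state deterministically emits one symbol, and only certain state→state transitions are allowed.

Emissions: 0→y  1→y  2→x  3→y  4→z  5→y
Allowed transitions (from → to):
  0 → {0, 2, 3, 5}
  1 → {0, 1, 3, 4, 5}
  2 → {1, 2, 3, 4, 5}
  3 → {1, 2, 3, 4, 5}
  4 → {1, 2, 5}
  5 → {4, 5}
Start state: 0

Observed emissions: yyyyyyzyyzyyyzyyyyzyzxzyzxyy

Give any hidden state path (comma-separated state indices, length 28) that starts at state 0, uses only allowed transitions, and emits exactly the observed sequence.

  pos 0: y in {0,1,3,5}, choose 0; start
  pos 1: y in {0,1,3,5}, choose 3; 0->3 ok
  pos 2: y in {0,1,3,5}, choose 1; 3->1 ok
  pos 3: y in {0,1,3,5}, choose 0; 1->0 ok
  pos 4: y in {0,1,3,5}, choose 3; 0->3 ok
  pos 5: y in {0,1,3,5}, choose 3; 3->3 ok
  pos 6: z in {4}, choose 4; 3->4 ok
  pos 7: y in {0,1,3,5}, choose 1; 4->1 ok
  pos 8: y in {0,1,3,5}, choose 3; 1->3 ok
  pos 9: z in {4}, choose 4; 3->4 ok
  pos 10: y in {0,1,3,5}, choose 5; 4->5 ok
  pos 11: y in {0,1,3,5}, choose 5; 5->5 ok
  pos 12: y in {0,1,3,5}, choose 5; 5->5 ok
  pos 13: z in {4}, choose 4; 5->4 ok
  pos 14: y in {0,1,3,5}, choose 5; 4->5 ok
  pos 15: y in {0,1,3,5}, choose 5; 5->5 ok
  pos 16: y in {0,1,3,5}, choose 5; 5->5 ok
  pos 17: y in {0,1,3,5}, choose 5; 5->5 ok
  pos 18: z in {4}, choose 4; 5->4 ok
  pos 19: y in {0,1,3,5}, choose 5; 4->5 ok
  pos 20: z in {4}, choose 4; 5->4 ok
  pos 21: x in {2}, choose 2; 4->2 ok
  pos 22: z in {4}, choose 4; 2->4 ok
  pos 23: y in {0,1,3,5}, choose 1; 4->1 ok
  pos 24: z in {4}, choose 4; 1->4 ok
  pos 25: x in {2}, choose 2; 4->2 ok
  pos 26: y in {0,1,3,5}, choose 5; 2->5 ok
  pos 27: y in {0,1,3,5}, choose 5; 5->5 ok

0,3,1,0,3,3,4,1,3,4,5,5,5,4,5,5,5,5,4,5,4,2,4,1,4,2,5,5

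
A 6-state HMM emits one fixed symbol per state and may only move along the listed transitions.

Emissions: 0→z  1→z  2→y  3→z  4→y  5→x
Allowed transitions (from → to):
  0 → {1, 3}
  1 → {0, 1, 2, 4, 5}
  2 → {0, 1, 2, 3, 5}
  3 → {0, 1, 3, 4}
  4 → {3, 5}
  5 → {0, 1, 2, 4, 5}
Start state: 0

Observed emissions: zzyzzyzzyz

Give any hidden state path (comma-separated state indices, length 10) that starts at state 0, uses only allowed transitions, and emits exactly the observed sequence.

0,3,4,3,1,2,0,1,4,3

  pos 0: z in {0,1,3}, choose 0; start
  pos 1: z in {0,1,3}, choose 3; 0->3 ok
  pos 2: y in {2,4}, choose 4; 3->4 ok
  pos 3: z in {0,1,3}, choose 3; 4->3 ok
  pos 4: z in {0,1,3}, choose 1; 3->1 ok
  pos 5: y in {2,4}, choose 2; 1->2 ok
  pos 6: z in {0,1,3}, choose 0; 2->0 ok
  pos 7: z in {0,1,3}, choose 1; 0->1 ok
  pos 8: y in {2,4}, choose 4; 1->4 ok
  pos 9: z in {0,1,3}, choose 3; 4->3 ok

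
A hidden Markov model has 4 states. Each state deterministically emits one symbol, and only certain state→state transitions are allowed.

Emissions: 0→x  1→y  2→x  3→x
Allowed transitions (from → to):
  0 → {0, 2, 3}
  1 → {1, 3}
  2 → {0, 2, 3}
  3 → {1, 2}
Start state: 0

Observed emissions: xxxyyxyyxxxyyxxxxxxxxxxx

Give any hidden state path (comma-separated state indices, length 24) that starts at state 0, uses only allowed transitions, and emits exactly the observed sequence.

0,0,3,1,1,3,1,1,3,2,3,1,1,3,2,2,0,0,2,3,2,2,2,3

  0: obs=x cand={0,2,3} pick 0 [start]
  1: obs=x cand={0,2,3} pick 0 [0->0 ok]
  2: obs=x cand={0,2,3} pick 3 [0->3 ok]
  3: obs=y cand={1} pick 1 [3->1 ok]
  4: obs=y cand={1} pick 1 [1->1 ok]
  5: obs=x cand={0,2,3} pick 3 [1->3 ok]
  6: obs=y cand={1} pick 1 [3->1 ok]
  7: obs=y cand={1} pick 1 [1->1 ok]
  8: obs=x cand={0,2,3} pick 3 [1->3 ok]
  9: obs=x cand={0,2,3} pick 2 [3->2 ok]
  10: obs=x cand={0,2,3} pick 3 [2->3 ok]
  11: obs=y cand={1} pick 1 [3->1 ok]
  12: obs=y cand={1} pick 1 [1->1 ok]
  13: obs=x cand={0,2,3} pick 3 [1->3 ok]
  14: obs=x cand={0,2,3} pick 2 [3->2 ok]
  15: obs=x cand={0,2,3} pick 2 [2->2 ok]
  16: obs=x cand={0,2,3} pick 0 [2->0 ok]
  17: obs=x cand={0,2,3} pick 0 [0->0 ok]
  18: obs=x cand={0,2,3} pick 2 [0->2 ok]
  19: obs=x cand={0,2,3} pick 3 [2->3 ok]
  20: obs=x cand={0,2,3} pick 2 [3->2 ok]
  21: obs=x cand={0,2,3} pick 2 [2->2 ok]
  22: obs=x cand={0,2,3} pick 2 [2->2 ok]
  23: obs=x cand={0,2,3} pick 3 [2->3 ok]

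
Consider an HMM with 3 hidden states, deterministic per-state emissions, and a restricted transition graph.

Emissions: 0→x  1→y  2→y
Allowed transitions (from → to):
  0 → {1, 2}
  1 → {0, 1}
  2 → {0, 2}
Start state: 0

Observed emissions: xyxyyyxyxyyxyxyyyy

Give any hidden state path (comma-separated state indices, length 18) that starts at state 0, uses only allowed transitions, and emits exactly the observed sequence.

  0: obs=x cand={0} pick 0 [start]
  1: obs=y cand={1,2} pick 2 [0->2 ok]
  2: obs=x cand={0} pick 0 [2->0 ok]
  3: obs=y cand={1,2} pick 1 [0->1 ok]
  4: obs=y cand={1,2} pick 1 [1->1 ok]
  5: obs=y cand={1,2} pick 1 [1->1 ok]
  6: obs=x cand={0} pick 0 [1->0 ok]
  7: obs=y cand={1,2} pick 2 [0->2 ok]
  8: obs=x cand={0} pick 0 [2->0 ok]
  9: obs=y cand={1,2} pick 1 [0->1 ok]
  10: obs=y cand={1,2} pick 1 [1->1 ok]
  11: obs=x cand={0} pick 0 [1->0 ok]
  12: obs=y cand={1,2} pick 2 [0->2 ok]
  13: obs=x cand={0} pick 0 [2->0 ok]
  14: obs=y cand={1,2} pick 2 [0->2 ok]
  15: obs=y cand={1,2} pick 2 [2->2 ok]
  16: obs=y cand={1,2} pick 2 [2->2 ok]
  17: obs=y cand={1,2} pick 2 [2->2 ok]

0,2,0,1,1,1,0,2,0,1,1,0,2,0,2,2,2,2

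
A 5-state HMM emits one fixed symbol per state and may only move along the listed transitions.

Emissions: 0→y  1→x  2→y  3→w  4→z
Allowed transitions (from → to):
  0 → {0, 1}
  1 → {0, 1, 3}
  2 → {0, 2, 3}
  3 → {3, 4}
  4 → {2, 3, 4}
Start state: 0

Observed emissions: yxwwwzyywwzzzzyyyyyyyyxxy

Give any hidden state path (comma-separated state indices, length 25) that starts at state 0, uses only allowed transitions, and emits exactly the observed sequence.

0,1,3,3,3,4,2,2,3,3,4,4,4,4,2,2,2,2,2,2,2,0,1,1,0

  [0] y  {0,2}  => 0  start
  [1] x  {1}  => 1  0->1 ok
  [2] w  {3}  => 3  1->3 ok
  [3] w  {3}  => 3  3->3 ok
  [4] w  {3}  => 3  3->3 ok
  [5] z  {4}  => 4  3->4 ok
  [6] y  {0,2}  => 2  4->2 ok
  [7] y  {0,2}  => 2  2->2 ok
  [8] w  {3}  => 3  2->3 ok
  [9] w  {3}  => 3  3->3 ok
  [10] z  {4}  => 4  3->4 ok
  [11] z  {4}  => 4  4->4 ok
  [12] z  {4}  => 4  4->4 ok
  [13] z  {4}  => 4  4->4 ok
  [14] y  {0,2}  => 2  4->2 ok
  [15] y  {0,2}  => 2  2->2 ok
  [16] y  {0,2}  => 2  2->2 ok
  [17] y  {0,2}  => 2  2->2 ok
  [18] y  {0,2}  => 2  2->2 ok
  [19] y  {0,2}  => 2  2->2 ok
  [20] y  {0,2}  => 2  2->2 ok
  [21] y  {0,2}  => 0  2->0 ok
  [22] x  {1}  => 1  0->1 ok
  [23] x  {1}  => 1  1->1 ok
  [24] y  {0,2}  => 0  1->0 ok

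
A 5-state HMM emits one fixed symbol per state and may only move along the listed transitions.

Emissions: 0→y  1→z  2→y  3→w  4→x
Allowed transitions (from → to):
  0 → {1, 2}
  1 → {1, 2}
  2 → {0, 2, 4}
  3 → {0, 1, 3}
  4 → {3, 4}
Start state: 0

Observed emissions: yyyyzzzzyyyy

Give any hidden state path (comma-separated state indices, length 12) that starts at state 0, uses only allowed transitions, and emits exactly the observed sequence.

  0: obs=y cand={0,2} pick 0 [start]
  1: obs=y cand={0,2} pick 2 [0->2 ok]
  2: obs=y cand={0,2} pick 2 [2->2 ok]
  3: obs=y cand={0,2} pick 0 [2->0 ok]
  4: obs=z cand={1} pick 1 [0->1 ok]
  5: obs=z cand={1} pick 1 [1->1 ok]
  6: obs=z cand={1} pick 1 [1->1 ok]
  7: obs=z cand={1} pick 1 [1->1 ok]
  8: obs=y cand={0,2} pick 2 [1->2 ok]
  9: obs=y cand={0,2} pick 2 [2->2 ok]
  10: obs=y cand={0,2} pick 2 [2->2 ok]
  11: obs=y cand={0,2} pick 0 [2->0 ok]

0,2,2,0,1,1,1,1,2,2,2,0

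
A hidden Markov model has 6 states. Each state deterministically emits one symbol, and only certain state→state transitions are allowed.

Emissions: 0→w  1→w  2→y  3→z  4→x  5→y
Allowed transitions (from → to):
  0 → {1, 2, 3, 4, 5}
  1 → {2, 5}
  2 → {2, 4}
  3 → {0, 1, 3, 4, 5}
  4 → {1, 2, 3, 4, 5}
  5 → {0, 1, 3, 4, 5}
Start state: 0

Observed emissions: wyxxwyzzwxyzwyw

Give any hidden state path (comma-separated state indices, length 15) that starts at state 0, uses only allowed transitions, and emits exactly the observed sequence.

0,5,4,4,1,5,3,3,0,4,5,3,1,5,1

  [0] w  {0,1}  => 0  start
  [1] y  {2,5}  => 5  0->5 ok
  [2] x  {4}  => 4  5->4 ok
  [3] x  {4}  => 4  4->4 ok
  [4] w  {0,1}  => 1  4->1 ok
  [5] y  {2,5}  => 5  1->5 ok
  [6] z  {3}  => 3  5->3 ok
  [7] z  {3}  => 3  3->3 ok
  [8] w  {0,1}  => 0  3->0 ok
  [9] x  {4}  => 4  0->4 ok
  [10] y  {2,5}  => 5  4->5 ok
  [11] z  {3}  => 3  5->3 ok
  [12] w  {0,1}  => 1  3->1 ok
  [13] y  {2,5}  => 5  1->5 ok
  [14] w  {0,1}  => 1  5->1 ok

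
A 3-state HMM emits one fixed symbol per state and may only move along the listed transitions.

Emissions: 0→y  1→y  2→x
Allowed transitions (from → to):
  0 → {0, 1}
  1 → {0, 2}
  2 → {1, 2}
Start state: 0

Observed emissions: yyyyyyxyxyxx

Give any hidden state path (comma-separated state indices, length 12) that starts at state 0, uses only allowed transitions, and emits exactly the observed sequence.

0,0,0,0,0,1,2,1,2,1,2,2

  0: obs=y cand={0,1} pick 0 [start]
  1: obs=y cand={0,1} pick 0 [0->0 ok]
  2: obs=y cand={0,1} pick 0 [0->0 ok]
  3: obs=y cand={0,1} pick 0 [0->0 ok]
  4: obs=y cand={0,1} pick 0 [0->0 ok]
  5: obs=y cand={0,1} pick 1 [0->1 ok]
  6: obs=x cand={2} pick 2 [1->2 ok]
  7: obs=y cand={0,1} pick 1 [2->1 ok]
  8: obs=x cand={2} pick 2 [1->2 ok]
  9: obs=y cand={0,1} pick 1 [2->1 ok]
  10: obs=x cand={2} pick 2 [1->2 ok]
  11: obs=x cand={2} pick 2 [2->2 ok]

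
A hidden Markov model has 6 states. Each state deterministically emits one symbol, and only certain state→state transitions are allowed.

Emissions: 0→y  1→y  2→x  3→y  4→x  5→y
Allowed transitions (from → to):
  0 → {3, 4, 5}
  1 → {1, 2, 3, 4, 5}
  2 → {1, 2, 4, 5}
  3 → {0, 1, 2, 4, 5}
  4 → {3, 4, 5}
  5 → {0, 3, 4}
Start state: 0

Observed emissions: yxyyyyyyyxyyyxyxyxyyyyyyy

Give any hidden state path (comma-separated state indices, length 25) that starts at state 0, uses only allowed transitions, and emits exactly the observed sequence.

0,4,5,0,5,3,0,5,0,4,5,3,1,4,3,2,5,4,5,3,5,0,3,1,3

  0: obs=y cand={0,1,3,5} pick 0 [start]
  1: obs=x cand={2,4} pick 4 [0->4 ok]
  2: obs=y cand={0,1,3,5} pick 5 [4->5 ok]
  3: obs=y cand={0,1,3,5} pick 0 [5->0 ok]
  4: obs=y cand={0,1,3,5} pick 5 [0->5 ok]
  5: obs=y cand={0,1,3,5} pick 3 [5->3 ok]
  6: obs=y cand={0,1,3,5} pick 0 [3->0 ok]
  7: obs=y cand={0,1,3,5} pick 5 [0->5 ok]
  8: obs=y cand={0,1,3,5} pick 0 [5->0 ok]
  9: obs=x cand={2,4} pick 4 [0->4 ok]
  10: obs=y cand={0,1,3,5} pick 5 [4->5 ok]
  11: obs=y cand={0,1,3,5} pick 3 [5->3 ok]
  12: obs=y cand={0,1,3,5} pick 1 [3->1 ok]
  13: obs=x cand={2,4} pick 4 [1->4 ok]
  14: obs=y cand={0,1,3,5} pick 3 [4->3 ok]
  15: obs=x cand={2,4} pick 2 [3->2 ok]
  16: obs=y cand={0,1,3,5} pick 5 [2->5 ok]
  17: obs=x cand={2,4} pick 4 [5->4 ok]
  18: obs=y cand={0,1,3,5} pick 5 [4->5 ok]
  19: obs=y cand={0,1,3,5} pick 3 [5->3 ok]
  20: obs=y cand={0,1,3,5} pick 5 [3->5 ok]
  21: obs=y cand={0,1,3,5} pick 0 [5->0 ok]
  22: obs=y cand={0,1,3,5} pick 3 [0->3 ok]
  23: obs=y cand={0,1,3,5} pick 1 [3->1 ok]
  24: obs=y cand={0,1,3,5} pick 3 [1->3 ok]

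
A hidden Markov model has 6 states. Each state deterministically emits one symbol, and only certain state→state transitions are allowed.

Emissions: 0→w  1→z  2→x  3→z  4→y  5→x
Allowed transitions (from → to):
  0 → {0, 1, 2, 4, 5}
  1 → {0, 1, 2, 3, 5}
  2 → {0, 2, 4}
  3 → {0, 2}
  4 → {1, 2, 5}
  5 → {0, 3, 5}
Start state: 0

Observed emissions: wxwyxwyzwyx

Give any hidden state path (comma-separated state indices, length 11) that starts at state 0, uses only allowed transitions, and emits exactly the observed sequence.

0,5,0,4,2,0,4,1,0,4,5

  pos 0: w in {0}, choose 0; start
  pos 1: x in {2,5}, choose 5; 0->5 ok
  pos 2: w in {0}, choose 0; 5->0 ok
  pos 3: y in {4}, choose 4; 0->4 ok
  pos 4: x in {2,5}, choose 2; 4->2 ok
  pos 5: w in {0}, choose 0; 2->0 ok
  pos 6: y in {4}, choose 4; 0->4 ok
  pos 7: z in {1,3}, choose 1; 4->1 ok
  pos 8: w in {0}, choose 0; 1->0 ok
  pos 9: y in {4}, choose 4; 0->4 ok
  pos 10: x in {2,5}, choose 5; 4->5 ok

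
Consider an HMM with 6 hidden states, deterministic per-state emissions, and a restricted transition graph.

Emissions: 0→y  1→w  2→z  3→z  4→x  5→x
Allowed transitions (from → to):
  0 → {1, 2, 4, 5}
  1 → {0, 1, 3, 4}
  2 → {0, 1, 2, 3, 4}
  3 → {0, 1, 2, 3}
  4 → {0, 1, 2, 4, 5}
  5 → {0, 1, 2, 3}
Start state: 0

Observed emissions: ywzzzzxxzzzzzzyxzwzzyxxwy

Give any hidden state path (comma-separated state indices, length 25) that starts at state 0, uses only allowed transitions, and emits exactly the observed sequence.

0,1,3,2,3,2,4,5,3,2,3,3,2,3,0,5,3,1,3,2,0,4,5,1,0

  [0] y  {0}  => 0  start
  [1] w  {1}  => 1  0->1 ok
  [2] z  {2,3}  => 3  1->3 ok
  [3] z  {2,3}  => 2  3->2 ok
  [4] z  {2,3}  => 3  2->3 ok
  [5] z  {2,3}  => 2  3->2 ok
  [6] x  {4,5}  => 4  2->4 ok
  [7] x  {4,5}  => 5  4->5 ok
  [8] z  {2,3}  => 3  5->3 ok
  [9] z  {2,3}  => 2  3->2 ok
  [10] z  {2,3}  => 3  2->3 ok
  [11] z  {2,3}  => 3  3->3 ok
  [12] z  {2,3}  => 2  3->2 ok
  [13] z  {2,3}  => 3  2->3 ok
  [14] y  {0}  => 0  3->0 ok
  [15] x  {4,5}  => 5  0->5 ok
  [16] z  {2,3}  => 3  5->3 ok
  [17] w  {1}  => 1  3->1 ok
  [18] z  {2,3}  => 3  1->3 ok
  [19] z  {2,3}  => 2  3->2 ok
  [20] y  {0}  => 0  2->0 ok
  [21] x  {4,5}  => 4  0->4 ok
  [22] x  {4,5}  => 5  4->5 ok
  [23] w  {1}  => 1  5->1 ok
  [24] y  {0}  => 0  1->0 ok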